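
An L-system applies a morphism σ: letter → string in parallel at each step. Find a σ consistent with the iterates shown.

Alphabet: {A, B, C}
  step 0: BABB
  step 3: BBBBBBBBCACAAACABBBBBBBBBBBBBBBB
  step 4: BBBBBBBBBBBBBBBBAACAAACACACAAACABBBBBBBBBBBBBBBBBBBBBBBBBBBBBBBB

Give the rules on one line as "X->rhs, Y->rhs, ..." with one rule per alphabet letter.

  step 3 ⇒ step 4: BBBBBBBBCACAAACABBBBBBBBBBBBBBBB ⇒ BB·BB·BB·BB·BB·BB·BB·BB·AA·CA·AA·CA·CA·CA·AA·CA·BB·BB·BB·BB·BB·BB·BB·BB·BB·BB·BB·BB·BB·BB·BB·BB
    A ↦ CA
    B ↦ BB
    C ↦ AA

A->CA, B->BB, C->AA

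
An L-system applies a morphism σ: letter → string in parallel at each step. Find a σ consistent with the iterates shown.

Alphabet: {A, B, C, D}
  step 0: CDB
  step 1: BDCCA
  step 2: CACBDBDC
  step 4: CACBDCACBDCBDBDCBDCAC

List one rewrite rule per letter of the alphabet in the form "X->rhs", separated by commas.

  step 1 ⇒ step 2: BDCCA ⇒ CA·C·BD·BD·C
    A ↦ C
    B ↦ CA
    C ↦ BD
    D ↦ C

A->C, B->CA, C->BD, D->C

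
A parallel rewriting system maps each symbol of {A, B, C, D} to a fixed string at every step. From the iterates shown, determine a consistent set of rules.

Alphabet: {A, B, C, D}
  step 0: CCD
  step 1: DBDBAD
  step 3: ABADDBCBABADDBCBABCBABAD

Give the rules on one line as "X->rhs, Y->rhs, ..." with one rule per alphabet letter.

  step 0 ⇒ step 1: CCD ⇒ DB·DB·AD
    C ↦ DB
    D ↦ AD
    A ↦ AB  (constrained at step 1)
    B ↦ CB  (constrained at step 1)

A->AB, B->CB, C->DB, D->AD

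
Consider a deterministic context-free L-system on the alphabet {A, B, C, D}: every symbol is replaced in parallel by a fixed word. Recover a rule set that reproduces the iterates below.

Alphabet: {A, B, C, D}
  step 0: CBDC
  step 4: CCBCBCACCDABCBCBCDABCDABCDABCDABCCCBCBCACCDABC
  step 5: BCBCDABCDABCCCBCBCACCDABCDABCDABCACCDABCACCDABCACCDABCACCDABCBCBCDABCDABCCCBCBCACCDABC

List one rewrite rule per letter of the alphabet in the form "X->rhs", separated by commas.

A->CC, B->DA, C->BC, D->A

  step 4 ⇒ step 5: CCBCBCACCDABCBCBCDABCDABCDABCDABCCCBCBCACCDABC ⇒ BC·BC·DA·BC·DA·BC·CC·BC·BC·A·CC·DA·BC·DA·BC·DA·BC·A·CC·DA·BC·A·CC·DA·BC·A·CC·DA·BC·A·CC·DA·BC·BC·BC·DA·BC·DA·BC·CC·BC·BC·A·CC·DA·BC
    A ↦ CC
    B ↦ DA
    C ↦ BC
    D ↦ A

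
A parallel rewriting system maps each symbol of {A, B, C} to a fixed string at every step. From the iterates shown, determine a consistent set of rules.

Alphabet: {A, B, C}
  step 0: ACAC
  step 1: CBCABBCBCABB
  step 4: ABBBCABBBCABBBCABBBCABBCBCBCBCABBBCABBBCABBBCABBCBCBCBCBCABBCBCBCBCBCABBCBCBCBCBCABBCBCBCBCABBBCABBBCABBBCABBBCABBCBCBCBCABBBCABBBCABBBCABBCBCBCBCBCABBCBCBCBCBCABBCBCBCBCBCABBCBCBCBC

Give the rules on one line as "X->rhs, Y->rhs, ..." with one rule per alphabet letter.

A->CBC, B->BC, C->ABB

  step 0 ⇒ step 1: ACAC ⇒ CBC·ABB·CBC·ABB
    A ↦ CBC
    C ↦ ABB
    B ↦ BC  (constrained at step 1)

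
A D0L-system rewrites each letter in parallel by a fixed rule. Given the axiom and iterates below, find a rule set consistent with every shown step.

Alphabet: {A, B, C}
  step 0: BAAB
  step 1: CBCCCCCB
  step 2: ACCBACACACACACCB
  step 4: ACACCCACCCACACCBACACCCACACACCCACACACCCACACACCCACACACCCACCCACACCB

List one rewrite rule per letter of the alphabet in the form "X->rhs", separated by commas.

A->CC, B->CB, C->AC

  step 1 ⇒ step 2: CBCCCCCB ⇒ AC·CB·AC·AC·AC·AC·AC·CB
    B ↦ CB
    C ↦ AC
  step 0 ⇒ step 1: BAAB ⇒ CB·CC·CC·CB
    A ↦ CC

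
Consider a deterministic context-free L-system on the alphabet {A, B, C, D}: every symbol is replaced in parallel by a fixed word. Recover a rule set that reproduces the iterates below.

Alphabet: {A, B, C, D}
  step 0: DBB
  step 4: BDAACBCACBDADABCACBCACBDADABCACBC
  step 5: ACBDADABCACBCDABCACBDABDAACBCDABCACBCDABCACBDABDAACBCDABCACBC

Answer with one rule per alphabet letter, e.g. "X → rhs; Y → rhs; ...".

  step 4 ⇒ step 5: BDAACBCACBDADABCACBCACBDADABCACBC ⇒ AC·B·DA·DA·BC·AC·BC·DA·BC·AC·B·DA·B·DA·AC·BC·DA·BC·AC·BC·DA·BC·AC·B·DA·B·DA·AC·BC·DA·BC·AC·BC
    A ↦ DA
    B ↦ AC
    C ↦ BC
    D ↦ B

A->DA, B->AC, C->BC, D->B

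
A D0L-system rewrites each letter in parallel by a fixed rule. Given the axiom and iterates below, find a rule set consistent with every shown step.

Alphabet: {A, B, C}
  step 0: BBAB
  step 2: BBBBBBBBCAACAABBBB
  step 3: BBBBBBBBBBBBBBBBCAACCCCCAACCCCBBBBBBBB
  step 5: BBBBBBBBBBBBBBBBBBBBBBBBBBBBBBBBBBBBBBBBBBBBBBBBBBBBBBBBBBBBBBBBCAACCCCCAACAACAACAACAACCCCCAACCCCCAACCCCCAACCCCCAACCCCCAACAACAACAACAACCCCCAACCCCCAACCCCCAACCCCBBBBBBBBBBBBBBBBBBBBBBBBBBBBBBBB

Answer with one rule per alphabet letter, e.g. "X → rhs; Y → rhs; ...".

A->CC, B->BB, C->CAA

  step 2 ⇒ step 3: BBBBBBBBCAACAABBBB ⇒ BB·BB·BB·BB·BB·BB·BB·BB·CAA·CC·CC·CAA·CC·CC·BB·BB·BB·BB
    A ↦ CC
    B ↦ BB
    C ↦ CAA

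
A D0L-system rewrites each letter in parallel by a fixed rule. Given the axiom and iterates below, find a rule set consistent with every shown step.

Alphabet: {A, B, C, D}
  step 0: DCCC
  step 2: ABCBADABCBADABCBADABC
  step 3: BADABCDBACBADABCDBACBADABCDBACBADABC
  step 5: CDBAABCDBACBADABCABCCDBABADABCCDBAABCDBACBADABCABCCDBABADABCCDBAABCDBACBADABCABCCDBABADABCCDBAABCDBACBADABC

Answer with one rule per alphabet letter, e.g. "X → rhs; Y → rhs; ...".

A->BA, B->D, C->ABC, D->C

  step 2 ⇒ step 3: ABCBADABCBADABCBADABC ⇒ BA·D·ABC·D·BA·C·BA·D·ABC·D·BA·C·BA·D·ABC·D·BA·C·BA·D·ABC
    A ↦ BA
    B ↦ D
    C ↦ ABC
    D ↦ C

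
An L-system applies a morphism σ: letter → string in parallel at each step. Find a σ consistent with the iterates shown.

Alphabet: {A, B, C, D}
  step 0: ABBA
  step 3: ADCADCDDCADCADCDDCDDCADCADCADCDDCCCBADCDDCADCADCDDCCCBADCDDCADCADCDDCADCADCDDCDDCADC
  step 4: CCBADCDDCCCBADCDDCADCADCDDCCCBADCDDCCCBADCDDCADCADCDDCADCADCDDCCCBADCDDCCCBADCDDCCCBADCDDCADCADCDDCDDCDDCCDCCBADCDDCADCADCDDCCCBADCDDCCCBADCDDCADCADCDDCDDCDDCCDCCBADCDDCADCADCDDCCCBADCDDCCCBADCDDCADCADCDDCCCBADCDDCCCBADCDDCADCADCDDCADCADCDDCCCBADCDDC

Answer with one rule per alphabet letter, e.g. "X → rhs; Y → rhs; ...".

  step 3 ⇒ step 4: ADCADCDDCADCADCDDCDDCADCADCADCDDCCCBADCDDCADCADCDDCCCBADCDDCADCADCDDCADCADCDDCDDCADC ⇒ CCB·ADC·DDC·CCB·ADC·DDC·ADC·ADC·DDC·CCB·ADC·DDC·CCB·ADC·DDC·ADC·ADC·DDC·ADC·ADC·DDC·CCB·ADC·DDC·CCB·ADC·DDC·CCB·ADC·DDC·ADC·ADC·DDC·DDC·DDC·CD·CCB·ADC·DDC·ADC·ADC·DDC·CCB·ADC·DDC·CCB·ADC·DDC·ADC·ADC·DDC·DDC·DDC·CD·CCB·ADC·DDC·ADC·ADC·DDC·CCB·ADC·DDC·CCB·ADC·DDC·ADC·ADC·DDC·CCB·ADC·DDC·CCB·ADC·DDC·ADC·ADC·DDC·ADC·ADC·DDC·CCB·ADC·DDC
    A ↦ CCB
    B ↦ CD
    C ↦ DDC
    D ↦ ADC

A->CCB, B->CD, C->DDC, D->ADC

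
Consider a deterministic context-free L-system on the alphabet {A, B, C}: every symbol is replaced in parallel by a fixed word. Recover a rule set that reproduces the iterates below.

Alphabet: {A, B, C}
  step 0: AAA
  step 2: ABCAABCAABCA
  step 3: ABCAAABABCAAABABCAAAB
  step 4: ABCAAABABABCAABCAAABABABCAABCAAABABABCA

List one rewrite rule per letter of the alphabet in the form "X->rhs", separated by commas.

A->AB, B->CA, C->A

  step 3 ⇒ step 4: ABCAAABABCAAABABCAAAB ⇒ AB·CA·A·AB·AB·AB·CA·AB·CA·A·AB·AB·AB·CA·AB·CA·A·AB·AB·AB·CA
    A ↦ AB
    B ↦ CA
    C ↦ A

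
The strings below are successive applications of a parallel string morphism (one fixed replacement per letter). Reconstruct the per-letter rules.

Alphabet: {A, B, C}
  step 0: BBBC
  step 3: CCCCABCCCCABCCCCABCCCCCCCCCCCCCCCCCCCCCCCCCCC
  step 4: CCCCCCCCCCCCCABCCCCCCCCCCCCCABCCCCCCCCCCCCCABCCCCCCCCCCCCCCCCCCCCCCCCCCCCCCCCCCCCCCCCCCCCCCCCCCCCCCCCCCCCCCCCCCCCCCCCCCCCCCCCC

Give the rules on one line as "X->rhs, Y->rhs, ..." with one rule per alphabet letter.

A->C, B->AB, C->CCC

  step 3 ⇒ step 4: CCCCABCCCCABCCCCABCCCCCCCCCCCCCCCCCCCCCCCCCCC ⇒ CCC·CCC·CCC·CCC·C·AB·CCC·CCC·CCC·CCC·C·AB·CCC·CCC·CCC·CCC·C·AB·CCC·CCC·CCC·CCC·CCC·CCC·CCC·CCC·CCC·CCC·CCC·CCC·CCC·CCC·CCC·CCC·CCC·CCC·CCC·CCC·CCC·CCC·CCC·CCC·CCC·CCC·CCC
    A ↦ C
    B ↦ AB
    C ↦ CCC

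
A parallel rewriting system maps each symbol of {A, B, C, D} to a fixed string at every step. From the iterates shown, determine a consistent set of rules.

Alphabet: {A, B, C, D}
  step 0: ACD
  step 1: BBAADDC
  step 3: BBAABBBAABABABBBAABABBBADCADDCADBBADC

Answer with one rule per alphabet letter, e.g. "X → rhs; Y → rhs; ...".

  step 0 ⇒ step 1: ACD ⇒ BBA·AD·DC
    A ↦ BBA
    C ↦ AD
    D ↦ DC
    B ↦ AB  (constrained at step 1)

A->BBA, B->AB, C->AD, D->DC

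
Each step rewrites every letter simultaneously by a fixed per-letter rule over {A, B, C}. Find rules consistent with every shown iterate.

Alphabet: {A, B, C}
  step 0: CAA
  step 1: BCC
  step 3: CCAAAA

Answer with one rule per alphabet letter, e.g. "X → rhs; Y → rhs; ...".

A->C, B->AA, C->B

  step 0 ⇒ step 1: CAA ⇒ B·C·C
    A ↦ C
    C ↦ B
    B ↦ AA  (constrained at step 1)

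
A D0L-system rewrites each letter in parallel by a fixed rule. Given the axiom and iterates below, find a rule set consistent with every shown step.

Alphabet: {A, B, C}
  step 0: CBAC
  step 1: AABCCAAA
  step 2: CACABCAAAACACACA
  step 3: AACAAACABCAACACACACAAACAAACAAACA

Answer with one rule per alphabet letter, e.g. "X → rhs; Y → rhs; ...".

A->CA, B->BC, C->AA

  step 2 ⇒ step 3: CACABCAAAACACACA ⇒ AA·CA·AA·CA·BC·AA·CA·CA·CA·CA·AA·CA·AA·CA·AA·CA
    A ↦ CA
    B ↦ BC
    C ↦ AA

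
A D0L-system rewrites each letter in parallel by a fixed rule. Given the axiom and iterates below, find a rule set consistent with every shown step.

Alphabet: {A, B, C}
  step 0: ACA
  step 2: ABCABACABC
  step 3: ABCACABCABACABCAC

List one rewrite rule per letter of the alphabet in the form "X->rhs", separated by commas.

A->AB, B->C, C->AC

  step 2 ⇒ step 3: ABCABACABC ⇒ AB·C·AC·AB·C·AB·AC·AB·C·AC
    A ↦ AB
    B ↦ C
    C ↦ AC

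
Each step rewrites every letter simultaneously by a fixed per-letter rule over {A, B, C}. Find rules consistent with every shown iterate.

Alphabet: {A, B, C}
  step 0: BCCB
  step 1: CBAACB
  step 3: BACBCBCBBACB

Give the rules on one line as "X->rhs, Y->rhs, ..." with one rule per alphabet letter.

A->B, B->CB, C->A

  step 0 ⇒ step 1: BCCB ⇒ CB·A·A·CB
    B ↦ CB
    C ↦ A
    A ↦ B  (constrained at step 1)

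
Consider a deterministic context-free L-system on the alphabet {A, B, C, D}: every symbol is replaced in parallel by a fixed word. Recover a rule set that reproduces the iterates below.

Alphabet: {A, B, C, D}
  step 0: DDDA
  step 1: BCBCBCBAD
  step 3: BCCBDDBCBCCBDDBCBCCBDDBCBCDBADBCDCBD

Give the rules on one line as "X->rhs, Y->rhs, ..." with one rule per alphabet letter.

  step 0 ⇒ step 1: DDDA ⇒ BC·BC·BC·BAD
    A ↦ BAD
    D ↦ BC
    B ↦ D  (constrained at step 1)
    C ↦ CBD  (constrained at step 1)

A->BAD, B->D, C->CBD, D->BC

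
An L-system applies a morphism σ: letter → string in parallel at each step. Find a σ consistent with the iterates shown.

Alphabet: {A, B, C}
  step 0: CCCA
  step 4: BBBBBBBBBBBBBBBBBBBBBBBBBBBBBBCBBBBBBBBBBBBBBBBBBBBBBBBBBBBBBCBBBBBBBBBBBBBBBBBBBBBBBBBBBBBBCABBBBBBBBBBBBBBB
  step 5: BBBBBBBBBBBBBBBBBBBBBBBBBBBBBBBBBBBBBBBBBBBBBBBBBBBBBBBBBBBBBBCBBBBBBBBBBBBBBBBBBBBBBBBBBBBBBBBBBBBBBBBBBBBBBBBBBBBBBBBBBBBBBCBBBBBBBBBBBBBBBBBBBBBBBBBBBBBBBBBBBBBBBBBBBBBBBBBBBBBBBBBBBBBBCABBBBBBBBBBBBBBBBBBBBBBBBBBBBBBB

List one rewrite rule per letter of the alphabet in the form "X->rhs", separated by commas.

  step 4 ⇒ step 5: BBBBBBBBBBBBBBBBBBBBBBBBBBBBBBCBBBBBBBBBBBBBBBBBBBBBBBBBBBBBBCBBBBBBBBBBBBBBBBBBBBBBBBBBBBBBCABBBBBBBBBBBBBBB ⇒ BB·BB·BB·BB·BB·BB·BB·BB·BB·BB·BB·BB·BB·BB·BB·BB·BB·BB·BB·BB·BB·BB·BB·BB·BB·BB·BB·BB·BB·BB·BBC·BB·BB·BB·BB·BB·BB·BB·BB·BB·BB·BB·BB·BB·BB·BB·BB·BB·BB·BB·BB·BB·BB·BB·BB·BB·BB·BB·BB·BB·BB·BBC·BB·BB·BB·BB·BB·BB·BB·BB·BB·BB·BB·BB·BB·BB·BB·BB·BB·BB·BB·BB·BB·BB·BB·BB·BB·BB·BB·BB·BB·BB·BBC·AB·BB·BB·BB·BB·BB·BB·BB·BB·BB·BB·BB·BB·BB·BB·BB
    A ↦ AB
    B ↦ BB
    C ↦ BBC

A->AB, B->BB, C->BBC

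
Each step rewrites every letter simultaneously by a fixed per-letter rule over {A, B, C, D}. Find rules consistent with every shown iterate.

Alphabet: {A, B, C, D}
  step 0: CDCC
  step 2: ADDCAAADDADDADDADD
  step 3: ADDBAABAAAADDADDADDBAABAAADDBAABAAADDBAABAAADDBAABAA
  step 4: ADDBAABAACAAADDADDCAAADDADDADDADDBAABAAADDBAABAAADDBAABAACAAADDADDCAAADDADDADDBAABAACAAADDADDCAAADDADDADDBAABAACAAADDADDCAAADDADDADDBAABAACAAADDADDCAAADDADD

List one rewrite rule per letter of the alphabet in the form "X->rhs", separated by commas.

  step 3 ⇒ step 4: ADDBAABAAAADDADDADDBAABAAADDBAABAAADDBAABAAADDBAABAA ⇒ ADD·BAA·BAA·CAA·ADD·ADD·CAA·ADD·ADD·ADD·ADD·BAA·BAA·ADD·BAA·BAA·ADD·BAA·BAA·CAA·ADD·ADD·CAA·ADD·ADD·ADD·BAA·BAA·CAA·ADD·ADD·CAA·ADD·ADD·ADD·BAA·BAA·CAA·ADD·ADD·CAA·ADD·ADD·ADD·BAA·BAA·CAA·ADD·ADD·CAA·ADD·ADD
    A ↦ ADD
    B ↦ CAA
    D ↦ BAA
  step 2 ⇒ step 3: ADDCAAADDADDADDADD ⇒ ADD·BAA·BAA·A·ADD·ADD·ADD·BAA·BAA·ADD·BAA·BAA·ADD·BAA·BAA·ADD·BAA·BAA
    C ↦ A

A->ADD, B->CAA, C->A, D->BAA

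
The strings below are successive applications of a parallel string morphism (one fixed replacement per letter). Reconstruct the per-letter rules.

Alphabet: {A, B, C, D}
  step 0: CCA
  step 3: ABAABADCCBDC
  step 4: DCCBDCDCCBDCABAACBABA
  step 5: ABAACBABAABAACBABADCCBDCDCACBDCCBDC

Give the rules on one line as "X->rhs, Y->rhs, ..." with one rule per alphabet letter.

A->DC, B->CB, C->A, D->AB

  step 4 ⇒ step 5: DCCBDCDCCBDCABAACBABA ⇒ AB·A·A·CB·AB·A·AB·A·A·CB·AB·A·DC·CB·DC·DC·A·CB·DC·CB·DC
    A ↦ DC
    B ↦ CB
    C ↦ A
    D ↦ AB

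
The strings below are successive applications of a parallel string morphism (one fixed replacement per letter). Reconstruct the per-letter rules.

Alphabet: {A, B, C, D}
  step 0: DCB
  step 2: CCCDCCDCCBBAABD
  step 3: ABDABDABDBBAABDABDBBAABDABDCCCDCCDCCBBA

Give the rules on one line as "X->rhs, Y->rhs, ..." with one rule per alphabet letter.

A->CDC, B->C, C->ABD, D->BBA

  step 2 ⇒ step 3: CCCDCCDCCBBAABD ⇒ ABD·ABD·ABD·BBA·ABD·ABD·BBA·ABD·ABD·C·C·CDC·CDC·C·BBA
    A ↦ CDC
    B ↦ C
    C ↦ ABD
    D ↦ BBA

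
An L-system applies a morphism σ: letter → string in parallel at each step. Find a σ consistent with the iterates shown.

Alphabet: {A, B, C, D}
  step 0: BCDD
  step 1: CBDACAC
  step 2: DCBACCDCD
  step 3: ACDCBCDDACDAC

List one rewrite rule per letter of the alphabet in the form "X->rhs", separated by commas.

  step 2 ⇒ step 3: DCBACCDCD ⇒ AC·D·CB·C·D·D·AC·D·AC
    A ↦ C
    B ↦ CB
    C ↦ D
    D ↦ AC

A->C, B->CB, C->D, D->AC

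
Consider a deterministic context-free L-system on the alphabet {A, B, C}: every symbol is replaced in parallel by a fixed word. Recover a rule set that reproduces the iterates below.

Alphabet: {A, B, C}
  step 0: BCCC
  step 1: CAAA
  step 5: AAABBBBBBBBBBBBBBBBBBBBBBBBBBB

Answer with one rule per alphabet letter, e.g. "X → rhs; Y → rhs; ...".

A->BBB, B->C, C->A

  step 0 ⇒ step 1: BCCC ⇒ C·A·A·A
    B ↦ C
    C ↦ A
    A ↦ BBB  (constrained at step 1)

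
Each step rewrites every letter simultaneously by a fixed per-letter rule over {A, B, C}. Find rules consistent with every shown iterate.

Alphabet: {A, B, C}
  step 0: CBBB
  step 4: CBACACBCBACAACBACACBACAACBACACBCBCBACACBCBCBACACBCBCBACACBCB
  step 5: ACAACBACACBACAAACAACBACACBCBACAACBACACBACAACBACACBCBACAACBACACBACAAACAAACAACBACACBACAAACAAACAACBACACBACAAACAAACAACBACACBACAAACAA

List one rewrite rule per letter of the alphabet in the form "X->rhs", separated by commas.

A->CB, B->A, C->ACA

  step 4 ⇒ step 5: CBACACBCBACAACBACACBACAACBACACBCBCBACACBCBCBACACBCBCBACACBCB ⇒ ACA·A·CB·ACA·CB·ACA·A·ACA·A·CB·ACA·CB·CB·ACA·A·CB·ACA·CB·ACA·A·CB·ACA·CB·CB·ACA·A·CB·ACA·CB·ACA·A·ACA·A·ACA·A·CB·ACA·CB·ACA·A·ACA·A·ACA·A·CB·ACA·CB·ACA·A·ACA·A·ACA·A·CB·ACA·CB·ACA·A·ACA·A
    A ↦ CB
    B ↦ A
    C ↦ ACA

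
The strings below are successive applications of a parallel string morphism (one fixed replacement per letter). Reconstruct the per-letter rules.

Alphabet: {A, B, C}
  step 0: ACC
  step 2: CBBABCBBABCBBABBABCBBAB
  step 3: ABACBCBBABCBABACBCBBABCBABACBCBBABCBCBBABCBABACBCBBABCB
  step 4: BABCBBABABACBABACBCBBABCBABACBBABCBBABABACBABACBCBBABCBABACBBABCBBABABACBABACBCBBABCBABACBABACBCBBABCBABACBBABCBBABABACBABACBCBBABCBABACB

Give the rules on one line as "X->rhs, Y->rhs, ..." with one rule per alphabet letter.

  step 3 ⇒ step 4: ABACBCBBABCBABACBCBBABCBABACBCBBABCBCBBABCBABACBCBBABCB ⇒ BAB·CB·BAB·ABA·CB·ABA·CB·CB·BAB·CB·ABA·CB·BAB·CB·BAB·ABA·CB·ABA·CB·CB·BAB·CB·ABA·CB·BAB·CB·BAB·ABA·CB·ABA·CB·CB·BAB·CB·ABA·CB·ABA·CB·CB·BAB·CB·ABA·CB·BAB·CB·BAB·ABA·CB·ABA·CB·CB·BAB·CB·ABA·CB
    A ↦ BAB
    B ↦ CB
    C ↦ ABA

A->BAB, B->CB, C->ABA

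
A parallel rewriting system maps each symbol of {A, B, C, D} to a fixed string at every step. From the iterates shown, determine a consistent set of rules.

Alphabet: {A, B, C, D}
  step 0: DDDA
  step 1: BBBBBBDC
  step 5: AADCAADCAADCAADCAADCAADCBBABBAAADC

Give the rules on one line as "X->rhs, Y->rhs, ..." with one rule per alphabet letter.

A->DC, B->A, C->A, D->BB

  step 0 ⇒ step 1: DDDA ⇒ BB·BB·BB·DC
    A ↦ DC
    D ↦ BB
    B ↦ A  (constrained at step 1)
    C ↦ A  (constrained at step 1)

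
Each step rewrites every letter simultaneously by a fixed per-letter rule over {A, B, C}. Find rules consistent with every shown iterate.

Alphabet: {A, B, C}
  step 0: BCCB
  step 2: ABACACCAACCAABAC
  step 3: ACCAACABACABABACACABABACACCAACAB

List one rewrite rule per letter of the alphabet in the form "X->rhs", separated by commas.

A->AC, B->CA, C->AB

  step 2 ⇒ step 3: ABACACCAACCAABAC ⇒ AC·CA·AC·AB·AC·AB·AB·AC·AC·AB·AB·AC·AC·CA·AC·AB
    A ↦ AC
    B ↦ CA
    C ↦ AB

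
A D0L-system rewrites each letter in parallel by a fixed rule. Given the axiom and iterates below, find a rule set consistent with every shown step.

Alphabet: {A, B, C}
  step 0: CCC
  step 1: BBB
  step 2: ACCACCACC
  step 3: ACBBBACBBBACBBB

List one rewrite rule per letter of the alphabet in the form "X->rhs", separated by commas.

A->ACB, B->ACC, C->B

  step 2 ⇒ step 3: ACCACCACC ⇒ ACB·B·B·ACB·B·B·ACB·B·B
    A ↦ ACB
    C ↦ B
  step 1 ⇒ step 2: BBB ⇒ ACC·ACC·ACC
    B ↦ ACC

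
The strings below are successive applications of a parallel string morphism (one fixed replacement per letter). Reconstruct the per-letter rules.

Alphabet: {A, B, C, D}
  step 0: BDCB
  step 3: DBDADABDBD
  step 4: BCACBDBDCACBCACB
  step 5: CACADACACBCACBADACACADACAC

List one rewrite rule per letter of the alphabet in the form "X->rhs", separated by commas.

  step 4 ⇒ step 5: BCACBDBDCACBCACB ⇒ CAC·A·D·A·CAC·B·CAC·B·A·D·A·CAC·A·D·A·CAC
    A ↦ D
    B ↦ CAC
    C ↦ A
    D ↦ B

A->D, B->CAC, C->A, D->B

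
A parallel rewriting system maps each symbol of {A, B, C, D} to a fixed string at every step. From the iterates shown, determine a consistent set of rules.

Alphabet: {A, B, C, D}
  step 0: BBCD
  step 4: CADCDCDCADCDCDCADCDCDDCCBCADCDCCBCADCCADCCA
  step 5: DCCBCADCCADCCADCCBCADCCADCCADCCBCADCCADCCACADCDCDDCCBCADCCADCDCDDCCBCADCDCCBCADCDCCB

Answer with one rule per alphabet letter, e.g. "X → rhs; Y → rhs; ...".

A->CB, B->D, C->DC, D->CA

  step 4 ⇒ step 5: CADCDCDCADCDCDCADCDCDDCCBCADCDCCBCADCCADCCA ⇒ DC·CB·CA·DC·CA·DC·CA·DC·CB·CA·DC·CA·DC·CA·DC·CB·CA·DC·CA·DC·CA·CA·DC·DC·D·DC·CB·CA·DC·CA·DC·DC·D·DC·CB·CA·DC·DC·CB·CA·DC·DC·CB
    A ↦ CB
    B ↦ D
    C ↦ DC
    D ↦ CA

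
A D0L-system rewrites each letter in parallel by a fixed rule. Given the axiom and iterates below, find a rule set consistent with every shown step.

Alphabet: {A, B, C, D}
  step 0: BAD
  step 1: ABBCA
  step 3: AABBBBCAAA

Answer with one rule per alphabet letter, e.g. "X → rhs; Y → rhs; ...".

A->BB, B->A, C->D, D->CA

  step 0 ⇒ step 1: BAD ⇒ A·BB·CA
    A ↦ BB
    B ↦ A
    D ↦ CA
    C ↦ D  (constrained at step 1)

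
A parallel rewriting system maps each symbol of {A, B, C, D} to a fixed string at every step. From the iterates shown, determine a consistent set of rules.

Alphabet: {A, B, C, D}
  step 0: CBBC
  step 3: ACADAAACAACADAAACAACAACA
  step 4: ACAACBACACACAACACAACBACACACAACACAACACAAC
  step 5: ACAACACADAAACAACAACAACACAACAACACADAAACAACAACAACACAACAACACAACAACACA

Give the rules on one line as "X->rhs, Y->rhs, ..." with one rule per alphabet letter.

  step 4 ⇒ step 5: ACAACBACACACAACACAACBACACACAACACAACACAAC ⇒ AC·A·AC·AC·A·DAA·AC·A·AC·A·AC·A·AC·AC·A·AC·A·AC·AC·A·DAA·AC·A·AC·A·AC·A·AC·AC·A·AC·A·AC·AC·A·AC·A·AC·AC·A
    A ↦ AC
    B ↦ DAA
    C ↦ A
  step 3 ⇒ step 4: ACADAAACAACADAAACAACAACA ⇒ AC·A·AC·B·AC·AC·AC·A·AC·AC·A·AC·B·AC·AC·AC·A·AC·AC·A·AC·AC·A·AC
    D ↦ B

A->AC, B->DAA, C->A, D->B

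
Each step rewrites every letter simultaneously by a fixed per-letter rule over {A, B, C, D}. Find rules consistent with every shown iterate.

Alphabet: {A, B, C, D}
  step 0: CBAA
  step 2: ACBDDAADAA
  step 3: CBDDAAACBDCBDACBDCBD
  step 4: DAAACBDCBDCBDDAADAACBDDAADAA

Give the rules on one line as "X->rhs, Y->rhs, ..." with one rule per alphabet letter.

A->CBD, B->A, C->D, D->A

  step 3 ⇒ step 4: CBDDAAACBDCBDACBDCBD ⇒ D·A·A·A·CBD·CBD·CBD·D·A·A·D·A·A·CBD·D·A·A·D·A·A
    A ↦ CBD
    B ↦ A
    C ↦ D
    D ↦ A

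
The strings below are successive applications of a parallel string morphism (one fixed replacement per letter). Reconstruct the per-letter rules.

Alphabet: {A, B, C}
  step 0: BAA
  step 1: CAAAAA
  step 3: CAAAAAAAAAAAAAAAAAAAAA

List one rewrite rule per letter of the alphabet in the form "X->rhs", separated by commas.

A->AA, B->CA, C->B

  step 0 ⇒ step 1: BAA ⇒ CA·AA·AA
    A ↦ AA
    B ↦ CA
    C ↦ B  (constrained at step 1)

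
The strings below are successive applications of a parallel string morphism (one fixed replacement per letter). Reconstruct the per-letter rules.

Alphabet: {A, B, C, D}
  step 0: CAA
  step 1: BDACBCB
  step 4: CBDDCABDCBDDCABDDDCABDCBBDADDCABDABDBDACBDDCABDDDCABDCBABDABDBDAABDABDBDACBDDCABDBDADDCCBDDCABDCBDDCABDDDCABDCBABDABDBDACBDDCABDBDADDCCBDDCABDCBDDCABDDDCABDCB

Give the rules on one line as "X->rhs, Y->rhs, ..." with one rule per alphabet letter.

  step 0 ⇒ step 1: CAA ⇒ BDA·CB·CB
    A ↦ CB
    C ↦ BDA
    B ↦ DDC  (constrained at step 1)
    D ↦ ABD  (constrained at step 1)

A->CB, B->DDC, C->BDA, D->ABD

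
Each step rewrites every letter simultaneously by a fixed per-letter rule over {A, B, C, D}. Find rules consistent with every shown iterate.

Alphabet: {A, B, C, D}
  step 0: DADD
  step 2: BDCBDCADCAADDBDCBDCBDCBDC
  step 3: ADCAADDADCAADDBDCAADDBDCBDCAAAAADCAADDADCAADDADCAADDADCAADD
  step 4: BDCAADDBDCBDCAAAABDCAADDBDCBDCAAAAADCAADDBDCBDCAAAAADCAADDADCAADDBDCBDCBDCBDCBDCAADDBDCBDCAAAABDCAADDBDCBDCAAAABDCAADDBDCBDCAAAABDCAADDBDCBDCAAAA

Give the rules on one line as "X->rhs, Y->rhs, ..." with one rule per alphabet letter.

A->BDC, B->ADC, C->DD, D->AA

  step 3 ⇒ step 4: ADCAADDADCAADDBDCAADDBDCBDCAAAAADCAADDADCAADDADCAADDADCAADD ⇒ BDC·AA·DD·BDC·BDC·AA·AA·BDC·AA·DD·BDC·BDC·AA·AA·ADC·AA·DD·BDC·BDC·AA·AA·ADC·AA·DD·ADC·AA·DD·BDC·BDC·BDC·BDC·BDC·AA·DD·BDC·BDC·AA·AA·BDC·AA·DD·BDC·BDC·AA·AA·BDC·AA·DD·BDC·BDC·AA·AA·BDC·AA·DD·BDC·BDC·AA·AA
    A ↦ BDC
    B ↦ ADC
    C ↦ DD
    D ↦ AA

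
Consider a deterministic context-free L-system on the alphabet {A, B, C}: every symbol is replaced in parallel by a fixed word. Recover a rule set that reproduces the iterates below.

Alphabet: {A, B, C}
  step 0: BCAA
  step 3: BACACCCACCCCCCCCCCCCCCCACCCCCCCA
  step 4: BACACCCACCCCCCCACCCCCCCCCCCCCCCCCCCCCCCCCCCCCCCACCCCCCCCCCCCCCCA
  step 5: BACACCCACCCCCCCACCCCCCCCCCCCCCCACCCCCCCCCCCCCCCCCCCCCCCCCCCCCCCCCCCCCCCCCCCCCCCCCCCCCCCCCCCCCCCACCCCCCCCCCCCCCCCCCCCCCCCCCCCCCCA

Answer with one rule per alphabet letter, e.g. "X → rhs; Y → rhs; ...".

  step 4 ⇒ step 5: BACACCCACCCCCCCACCCCCCCCCCCCCCCCCCCCCCCCCCCCCCCACCCCCCCCCCCCCCCA ⇒ BA·CA·CC·CA·CC·CC·CC·CA·CC·CC·CC·CC·CC·CC·CC·CA·CC·CC·CC·CC·CC·CC·CC·CC·CC·CC·CC·CC·CC·CC·CC·CC·CC·CC·CC·CC·CC·CC·CC·CC·CC·CC·CC·CC·CC·CC·CC·CA·CC·CC·CC·CC·CC·CC·CC·CC·CC·CC·CC·CC·CC·CC·CC·CA
    A ↦ CA
    B ↦ BA
    C ↦ CC

A->CA, B->BA, C->CC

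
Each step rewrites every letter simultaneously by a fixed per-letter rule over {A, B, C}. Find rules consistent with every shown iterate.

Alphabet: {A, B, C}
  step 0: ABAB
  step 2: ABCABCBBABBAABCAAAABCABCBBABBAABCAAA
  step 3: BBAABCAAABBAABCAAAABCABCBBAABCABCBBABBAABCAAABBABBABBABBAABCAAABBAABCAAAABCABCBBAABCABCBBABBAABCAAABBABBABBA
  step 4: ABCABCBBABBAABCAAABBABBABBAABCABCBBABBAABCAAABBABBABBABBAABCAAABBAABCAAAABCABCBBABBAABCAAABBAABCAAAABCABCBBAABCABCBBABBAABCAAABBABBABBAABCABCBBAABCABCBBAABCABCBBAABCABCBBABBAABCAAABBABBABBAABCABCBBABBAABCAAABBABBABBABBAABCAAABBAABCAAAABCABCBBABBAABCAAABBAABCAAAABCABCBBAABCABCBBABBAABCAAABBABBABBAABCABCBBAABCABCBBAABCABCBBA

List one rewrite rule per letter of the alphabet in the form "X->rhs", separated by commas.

A->BBA, B->ABC, C->AAA

  step 3 ⇒ step 4: BBAABCAAABBAABCAAAABCABCBBAABCABCBBABBAABCAAABBABBABBABBAABCAAABBAABCAAAABCABCBBAABCABCBBABBAABCAAABBABBABBA ⇒ ABC·ABC·BBA·BBA·ABC·AAA·BBA·BBA·BBA·ABC·ABC·BBA·BBA·ABC·AAA·BBA·BBA·BBA·BBA·ABC·AAA·BBA·ABC·AAA·ABC·ABC·BBA·BBA·ABC·AAA·BBA·ABC·AAA·ABC·ABC·BBA·ABC·ABC·BBA·BBA·ABC·AAA·BBA·BBA·BBA·ABC·ABC·BBA·ABC·ABC·BBA·ABC·ABC·BBA·ABC·ABC·BBA·BBA·ABC·AAA·BBA·BBA·BBA·ABC·ABC·BBA·BBA·ABC·AAA·BBA·BBA·BBA·BBA·ABC·AAA·BBA·ABC·AAA·ABC·ABC·BBA·BBA·ABC·AAA·BBA·ABC·AAA·ABC·ABC·BBA·ABC·ABC·BBA·BBA·ABC·AAA·BBA·BBA·BBA·ABC·ABC·BBA·ABC·ABC·BBA·ABC·ABC·BBA
    A ↦ BBA
    B ↦ ABC
    C ↦ AAA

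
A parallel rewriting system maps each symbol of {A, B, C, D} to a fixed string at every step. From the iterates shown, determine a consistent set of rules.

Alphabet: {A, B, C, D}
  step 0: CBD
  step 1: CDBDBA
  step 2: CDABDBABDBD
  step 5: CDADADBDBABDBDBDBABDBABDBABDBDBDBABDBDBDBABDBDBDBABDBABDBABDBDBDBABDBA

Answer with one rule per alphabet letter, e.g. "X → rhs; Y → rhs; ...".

  step 1 ⇒ step 2: CDBDBA ⇒ CD·A·BDB·A·BDB·D
    A ↦ D
    B ↦ BDB
    C ↦ CD
    D ↦ A

A->D, B->BDB, C->CD, D->A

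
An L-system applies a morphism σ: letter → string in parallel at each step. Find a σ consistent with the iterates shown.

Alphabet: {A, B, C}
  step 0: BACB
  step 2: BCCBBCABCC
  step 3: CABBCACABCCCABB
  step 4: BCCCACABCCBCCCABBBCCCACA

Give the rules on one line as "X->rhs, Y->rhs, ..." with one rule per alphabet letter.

  step 3 ⇒ step 4: CABBCACABCCCABB ⇒ B·CC·CA·CA·B·CC·B·CC·CA·B·B·B·CC·CA·CA
    A ↦ CC
    B ↦ CA
    C ↦ B

A->CC, B->CA, C->B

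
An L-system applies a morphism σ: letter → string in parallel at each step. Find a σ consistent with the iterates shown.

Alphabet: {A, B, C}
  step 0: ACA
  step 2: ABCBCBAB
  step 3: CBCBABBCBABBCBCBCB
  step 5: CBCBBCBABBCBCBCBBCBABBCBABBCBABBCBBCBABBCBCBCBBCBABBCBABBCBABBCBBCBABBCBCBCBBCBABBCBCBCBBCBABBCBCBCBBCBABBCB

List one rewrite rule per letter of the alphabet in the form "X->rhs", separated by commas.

A->C, B->BCB, C->AB

  step 2 ⇒ step 3: ABCBCBAB ⇒ C·BCB·AB·BCB·AB·BCB·C·BCB
    A ↦ C
    B ↦ BCB
    C ↦ AB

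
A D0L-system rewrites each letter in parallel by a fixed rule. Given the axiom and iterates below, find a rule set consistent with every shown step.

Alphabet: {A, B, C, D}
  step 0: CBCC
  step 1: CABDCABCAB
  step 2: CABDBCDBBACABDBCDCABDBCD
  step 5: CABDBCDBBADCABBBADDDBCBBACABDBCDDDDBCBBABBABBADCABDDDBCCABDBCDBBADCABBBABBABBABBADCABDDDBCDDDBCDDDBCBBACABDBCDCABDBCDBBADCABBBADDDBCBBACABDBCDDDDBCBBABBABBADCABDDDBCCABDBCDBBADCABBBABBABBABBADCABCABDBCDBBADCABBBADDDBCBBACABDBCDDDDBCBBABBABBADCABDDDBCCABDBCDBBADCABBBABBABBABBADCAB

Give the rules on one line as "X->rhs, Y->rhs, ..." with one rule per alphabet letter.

A->DBC, B->D, C->CAB, D->BBA

  step 1 ⇒ step 2: CABDCABCAB ⇒ CAB·DBC·D·BBA·CAB·DBC·D·CAB·DBC·D
    A ↦ DBC
    B ↦ D
    C ↦ CAB
    D ↦ BBA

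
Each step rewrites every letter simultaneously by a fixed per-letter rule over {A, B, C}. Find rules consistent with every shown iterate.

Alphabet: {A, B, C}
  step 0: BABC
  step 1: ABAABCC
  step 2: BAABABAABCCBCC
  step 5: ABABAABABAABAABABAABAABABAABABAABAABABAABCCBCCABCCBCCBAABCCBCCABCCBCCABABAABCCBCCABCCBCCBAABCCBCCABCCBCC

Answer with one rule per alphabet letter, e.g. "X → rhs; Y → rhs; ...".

  step 1 ⇒ step 2: ABAABCC ⇒ BA·A·BA·BA·A·BCC·BCC
    A ↦ BA
    B ↦ A
    C ↦ BCC

A->BA, B->A, C->BCC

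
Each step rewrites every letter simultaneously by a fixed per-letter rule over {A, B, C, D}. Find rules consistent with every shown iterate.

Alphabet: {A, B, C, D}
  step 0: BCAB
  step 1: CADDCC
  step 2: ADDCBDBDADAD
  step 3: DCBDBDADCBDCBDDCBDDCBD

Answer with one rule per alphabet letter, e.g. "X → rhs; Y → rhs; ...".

  step 2 ⇒ step 3: ADDCBDBDADAD ⇒ DC·BD·BD·AD·C·BD·C·BD·DC·BD·DC·BD
    A ↦ DC
    B ↦ C
    C ↦ AD
    D ↦ BD

A->DC, B->C, C->AD, D->BD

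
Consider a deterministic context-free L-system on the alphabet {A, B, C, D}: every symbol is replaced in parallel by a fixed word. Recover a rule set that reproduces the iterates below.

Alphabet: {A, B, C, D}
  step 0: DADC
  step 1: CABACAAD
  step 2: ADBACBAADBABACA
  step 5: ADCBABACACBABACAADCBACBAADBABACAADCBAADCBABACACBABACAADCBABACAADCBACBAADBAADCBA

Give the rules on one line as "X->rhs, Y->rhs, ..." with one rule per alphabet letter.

  step 1 ⇒ step 2: CABACAAD ⇒ AD·BA·C·BA·AD·BA·BA·CA
    A ↦ BA
    B ↦ C
    C ↦ AD
    D ↦ CA

A->BA, B->C, C->AD, D->CA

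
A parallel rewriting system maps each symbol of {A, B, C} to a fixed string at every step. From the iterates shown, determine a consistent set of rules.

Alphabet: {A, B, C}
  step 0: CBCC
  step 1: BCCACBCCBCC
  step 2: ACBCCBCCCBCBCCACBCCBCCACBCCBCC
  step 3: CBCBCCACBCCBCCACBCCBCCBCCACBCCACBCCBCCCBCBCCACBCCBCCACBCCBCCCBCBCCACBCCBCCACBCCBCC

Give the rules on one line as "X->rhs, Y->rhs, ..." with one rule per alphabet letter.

  step 2 ⇒ step 3: ACBCCBCCCBCBCCACBCCBCCACBCCBCC ⇒ CBC·BCC·AC·BCC·BCC·AC·BCC·BCC·BCC·AC·BCC·AC·BCC·BCC·CBC·BCC·AC·BCC·BCC·AC·BCC·BCC·CBC·BCC·AC·BCC·BCC·AC·BCC·BCC
    A ↦ CBC
    B ↦ AC
    C ↦ BCC

A->CBC, B->AC, C->BCC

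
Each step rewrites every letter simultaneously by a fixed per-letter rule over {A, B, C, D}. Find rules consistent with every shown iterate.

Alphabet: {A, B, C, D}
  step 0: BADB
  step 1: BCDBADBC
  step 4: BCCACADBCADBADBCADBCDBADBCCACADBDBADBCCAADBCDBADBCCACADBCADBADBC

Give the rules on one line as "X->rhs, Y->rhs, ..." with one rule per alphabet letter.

A->DB, B->BC, C->CA, D->AD

  step 0 ⇒ step 1: BADB ⇒ BC·DB·AD·BC
    A ↦ DB
    B ↦ BC
    D ↦ AD
    C ↦ CA  (constrained at step 1)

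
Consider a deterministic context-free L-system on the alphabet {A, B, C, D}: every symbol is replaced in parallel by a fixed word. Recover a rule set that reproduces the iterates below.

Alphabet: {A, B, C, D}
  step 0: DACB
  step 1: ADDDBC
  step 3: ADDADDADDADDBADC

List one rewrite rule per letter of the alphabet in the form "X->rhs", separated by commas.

A->D, B->C, C->DB, D->AD

  step 0 ⇒ step 1: DACB ⇒ AD·D·DB·C
    A ↦ D
    B ↦ C
    C ↦ DB
    D ↦ AD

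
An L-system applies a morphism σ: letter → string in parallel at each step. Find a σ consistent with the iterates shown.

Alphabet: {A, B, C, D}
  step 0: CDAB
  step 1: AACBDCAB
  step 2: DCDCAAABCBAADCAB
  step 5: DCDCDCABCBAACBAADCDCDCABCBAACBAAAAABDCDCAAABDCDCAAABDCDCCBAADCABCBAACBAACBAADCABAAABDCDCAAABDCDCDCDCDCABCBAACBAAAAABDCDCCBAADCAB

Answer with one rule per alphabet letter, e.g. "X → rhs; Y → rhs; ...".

  step 1 ⇒ step 2: AACBDCAB ⇒ DC·DC·AA·AB·CB·AA·DC·AB
    A ↦ DC
    B ↦ AB
    C ↦ AA
    D ↦ CB

A->DC, B->AB, C->AA, D->CB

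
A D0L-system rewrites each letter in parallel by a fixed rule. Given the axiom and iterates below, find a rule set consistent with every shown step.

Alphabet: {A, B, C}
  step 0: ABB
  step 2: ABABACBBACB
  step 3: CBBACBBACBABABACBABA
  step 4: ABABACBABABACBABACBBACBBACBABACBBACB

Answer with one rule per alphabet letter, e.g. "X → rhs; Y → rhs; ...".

A->CB, B->BA, C->A

  step 3 ⇒ step 4: CBBACBBACBABABACBABA ⇒ A·BA·BA·CB·A·BA·BA·CB·A·BA·CB·BA·CB·BA·CB·A·BA·CB·BA·CB
    A ↦ CB
    B ↦ BA
    C ↦ A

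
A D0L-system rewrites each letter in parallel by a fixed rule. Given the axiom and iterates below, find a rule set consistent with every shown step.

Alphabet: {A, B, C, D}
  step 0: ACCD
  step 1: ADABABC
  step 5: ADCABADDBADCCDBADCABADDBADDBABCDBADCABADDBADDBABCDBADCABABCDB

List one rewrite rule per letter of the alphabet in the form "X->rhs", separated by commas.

A->AD, B->DB, C->AB, D->C

  step 0 ⇒ step 1: ACCD ⇒ AD·AB·AB·C
    A ↦ AD
    C ↦ AB
    D ↦ C
    B ↦ DB  (constrained at step 1)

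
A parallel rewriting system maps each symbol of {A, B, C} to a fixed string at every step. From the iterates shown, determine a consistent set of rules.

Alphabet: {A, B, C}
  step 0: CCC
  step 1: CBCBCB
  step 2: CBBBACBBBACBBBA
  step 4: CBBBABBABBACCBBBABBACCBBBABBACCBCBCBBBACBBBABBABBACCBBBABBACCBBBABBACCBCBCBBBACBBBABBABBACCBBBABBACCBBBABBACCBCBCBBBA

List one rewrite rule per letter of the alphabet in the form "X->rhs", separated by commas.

  step 1 ⇒ step 2: CBCBCB ⇒ CB·BBA·CB·BBA·CB·BBA
    B ↦ BBA
    C ↦ CB
    A ↦ CCB  (constrained at step 2)

A->CCB, B->BBA, C->CB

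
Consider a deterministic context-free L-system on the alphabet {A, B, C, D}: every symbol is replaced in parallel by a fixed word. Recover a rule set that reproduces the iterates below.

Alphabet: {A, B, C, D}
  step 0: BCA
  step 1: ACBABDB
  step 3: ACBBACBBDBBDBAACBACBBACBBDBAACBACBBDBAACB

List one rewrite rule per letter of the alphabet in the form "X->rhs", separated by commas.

A->BDB, B->ACB, C->A, D->B

  step 0 ⇒ step 1: BCA ⇒ ACB·A·BDB
    A ↦ BDB
    B ↦ ACB
    C ↦ A
    D ↦ B  (constrained at step 1)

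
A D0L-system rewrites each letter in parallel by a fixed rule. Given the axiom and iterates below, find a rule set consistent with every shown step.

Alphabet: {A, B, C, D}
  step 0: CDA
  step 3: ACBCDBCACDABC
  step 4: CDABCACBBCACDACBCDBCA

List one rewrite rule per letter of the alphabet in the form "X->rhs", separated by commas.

A->CD, B->BC, C->A, D->CB

  step 3 ⇒ step 4: ACBCDBCACDABC ⇒ CD·A·BC·A·CB·BC·A·CD·A·CB·CD·BC·A
    A ↦ CD
    B ↦ BC
    C ↦ A
    D ↦ CB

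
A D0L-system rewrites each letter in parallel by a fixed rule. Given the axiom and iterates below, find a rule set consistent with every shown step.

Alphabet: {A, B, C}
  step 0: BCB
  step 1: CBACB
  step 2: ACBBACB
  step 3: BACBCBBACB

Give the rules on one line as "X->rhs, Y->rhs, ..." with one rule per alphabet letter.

  step 2 ⇒ step 3: ACBBACB ⇒ B·A·CB·CB·B·A·CB
    A ↦ B
    B ↦ CB
    C ↦ A

A->B, B->CB, C->A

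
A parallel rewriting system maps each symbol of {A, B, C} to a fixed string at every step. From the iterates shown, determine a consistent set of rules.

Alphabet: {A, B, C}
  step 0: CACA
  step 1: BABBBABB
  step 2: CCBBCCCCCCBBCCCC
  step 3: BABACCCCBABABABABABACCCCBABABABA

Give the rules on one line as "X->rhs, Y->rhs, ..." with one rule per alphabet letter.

  step 2 ⇒ step 3: CCBBCCCCCCBBCCCC ⇒ BA·BA·CC·CC·BA·BA·BA·BA·BA·BA·CC·CC·BA·BA·BA·BA
    B ↦ CC
    C ↦ BA
  step 0 ⇒ step 1: CACA ⇒ BA·BB·BA·BB
    A ↦ BB

A->BB, B->CC, C->BA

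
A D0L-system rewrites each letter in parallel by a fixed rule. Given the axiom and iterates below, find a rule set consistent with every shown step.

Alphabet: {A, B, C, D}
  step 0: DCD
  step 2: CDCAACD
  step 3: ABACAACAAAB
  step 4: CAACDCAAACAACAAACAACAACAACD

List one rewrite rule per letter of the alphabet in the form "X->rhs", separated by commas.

A->CAA, B->CD, C->A, D->B

  step 3 ⇒ step 4: ABACAACAAAB ⇒ CAA·CD·CAA·A·CAA·CAA·A·CAA·CAA·CAA·CD
    A ↦ CAA
    B ↦ CD
    C ↦ A
  step 2 ⇒ step 3: CDCAACD ⇒ A·B·A·CAA·CAA·A·B
    D ↦ B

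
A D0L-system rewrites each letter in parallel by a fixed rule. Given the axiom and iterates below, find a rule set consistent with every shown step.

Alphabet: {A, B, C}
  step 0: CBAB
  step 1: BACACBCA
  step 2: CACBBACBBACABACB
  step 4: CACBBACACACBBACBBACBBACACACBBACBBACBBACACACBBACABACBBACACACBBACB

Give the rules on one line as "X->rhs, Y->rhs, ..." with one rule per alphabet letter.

A->CB, B->CA, C->BA

  step 1 ⇒ step 2: BACACBCA ⇒ CA·CB·BA·CB·BA·CA·BA·CB
    A ↦ CB
    B ↦ CA
    C ↦ BA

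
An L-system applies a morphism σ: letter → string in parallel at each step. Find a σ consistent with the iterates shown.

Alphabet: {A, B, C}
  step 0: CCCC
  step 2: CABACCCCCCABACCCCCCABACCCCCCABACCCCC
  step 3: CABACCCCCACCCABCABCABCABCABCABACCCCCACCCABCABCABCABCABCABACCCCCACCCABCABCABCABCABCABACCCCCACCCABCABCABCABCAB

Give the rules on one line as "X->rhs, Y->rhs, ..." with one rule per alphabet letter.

A->ACC, B->CCC, C->CAB

  step 2 ⇒ step 3: CABACCCCCCABACCCCCCABACCCCCCABACCCCC ⇒ CAB·ACC·CCC·ACC·CAB·CAB·CAB·CAB·CAB·CAB·ACC·CCC·ACC·CAB·CAB·CAB·CAB·CAB·CAB·ACC·CCC·ACC·CAB·CAB·CAB·CAB·CAB·CAB·ACC·CCC·ACC·CAB·CAB·CAB·CAB·CAB
    A ↦ ACC
    B ↦ CCC
    C ↦ CAB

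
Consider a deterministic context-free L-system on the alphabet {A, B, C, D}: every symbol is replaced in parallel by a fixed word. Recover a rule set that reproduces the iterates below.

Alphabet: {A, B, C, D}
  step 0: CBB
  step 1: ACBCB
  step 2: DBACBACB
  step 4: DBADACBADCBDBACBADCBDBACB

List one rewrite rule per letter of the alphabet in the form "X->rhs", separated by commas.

A->DB, B->CB, C->A, D->AD

  step 1 ⇒ step 2: ACBCB ⇒ DB·A·CB·A·CB
    A ↦ DB
    B ↦ CB
    C ↦ A
    D ↦ AD  (constrained at step 2)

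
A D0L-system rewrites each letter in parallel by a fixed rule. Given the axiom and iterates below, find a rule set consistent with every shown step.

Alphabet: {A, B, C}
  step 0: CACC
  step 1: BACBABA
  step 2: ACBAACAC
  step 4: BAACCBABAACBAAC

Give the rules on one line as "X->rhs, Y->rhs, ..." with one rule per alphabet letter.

  step 1 ⇒ step 2: BACBABA ⇒ A·C·BA·A·C·A·C
    A ↦ C
    B ↦ A
    C ↦ BA

A->C, B->A, C->BA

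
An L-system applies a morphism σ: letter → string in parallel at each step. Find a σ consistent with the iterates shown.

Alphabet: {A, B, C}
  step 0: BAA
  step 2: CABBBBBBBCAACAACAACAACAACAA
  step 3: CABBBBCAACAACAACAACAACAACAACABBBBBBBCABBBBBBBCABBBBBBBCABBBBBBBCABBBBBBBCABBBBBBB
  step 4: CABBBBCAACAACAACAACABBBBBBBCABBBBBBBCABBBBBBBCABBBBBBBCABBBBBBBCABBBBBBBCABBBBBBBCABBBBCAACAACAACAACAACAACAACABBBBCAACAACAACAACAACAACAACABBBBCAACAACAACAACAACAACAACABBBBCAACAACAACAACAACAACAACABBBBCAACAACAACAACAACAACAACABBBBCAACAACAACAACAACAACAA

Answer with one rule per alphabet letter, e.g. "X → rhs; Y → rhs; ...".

A->BBB, B->CAA, C->CAB

  step 3 ⇒ step 4: CABBBBCAACAACAACAACAACAACAACABBBBBBBCABBBBBBBCABBBBBBBCABBBBBBBCABBBBBBBCABBBBBBB ⇒ CAB·BBB·CAA·CAA·CAA·CAA·CAB·BBB·BBB·CAB·BBB·BBB·CAB·BBB·BBB·CAB·BBB·BBB·CAB·BBB·BBB·CAB·BBB·BBB·CAB·BBB·BBB·CAB·BBB·CAA·CAA·CAA·CAA·CAA·CAA·CAA·CAB·BBB·CAA·CAA·CAA·CAA·CAA·CAA·CAA·CAB·BBB·CAA·CAA·CAA·CAA·CAA·CAA·CAA·CAB·BBB·CAA·CAA·CAA·CAA·CAA·CAA·CAA·CAB·BBB·CAA·CAA·CAA·CAA·CAA·CAA·CAA·CAB·BBB·CAA·CAA·CAA·CAA·CAA·CAA·CAA
    A ↦ BBB
    B ↦ CAA
    C ↦ CAB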